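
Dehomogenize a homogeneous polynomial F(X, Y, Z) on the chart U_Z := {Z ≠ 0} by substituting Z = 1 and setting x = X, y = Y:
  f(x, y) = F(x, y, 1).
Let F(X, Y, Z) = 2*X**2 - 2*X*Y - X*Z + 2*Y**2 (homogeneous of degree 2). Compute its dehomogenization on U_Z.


f(x, y) = 2*x**2 - 2*x*y - x + 2*y**2

On U_Z we set Z = 1. Each monomial c·X^i·Y^j·Z^k in F becomes c·x^i·y^j·1^k = c·x^i·y^j.
Substituting Z = 1: F(X, Y, 1) = 2*x**2 - 2*x*y - x + 2*y**2.
Note: deg(f) ≤ deg(F) = 2; strict inequality happens when F is divisible by Z (lost terms).


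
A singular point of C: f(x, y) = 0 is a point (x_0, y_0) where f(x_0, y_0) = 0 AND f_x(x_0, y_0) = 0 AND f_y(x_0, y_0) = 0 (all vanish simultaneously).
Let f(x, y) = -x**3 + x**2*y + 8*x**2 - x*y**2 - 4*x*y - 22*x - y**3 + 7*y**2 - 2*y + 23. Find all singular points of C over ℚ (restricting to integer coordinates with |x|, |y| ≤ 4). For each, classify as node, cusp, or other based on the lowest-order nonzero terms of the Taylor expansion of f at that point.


Singular points: {(3, 1)}; classification: cusp.

Compute partial derivatives:
  f_x = -3*x**2 + 2*x*y + 16*x - y**2 - 4*y - 22.
  f_y = x**2 - 2*x*y - 4*x - 3*y**2 + 14*y - 2.
Scan x_0 ∈ {−4, ..., 4}. For each x_0, f_y(x_0, y) is a polynomial in y; find its integer roots y ∈ {−4, ..., 4}, then test f_x and f at those candidates.
  x = -4: f_y(-4, y) = -3*y**2 + 22*y + 30; no integer root y with |y| ≤ 4.
  x = -3: f_y(-3, y) = -3*y**2 + 20*y + 19; no integer root y with |y| ≤ 4.
  x = -2: f_y(-2, y) = -3*y**2 + 18*y + 10; no integer root y with |y| ≤ 4.
  x = -1: f_y(-1, y) = -3*y**2 + 16*y + 3; no integer root y with |y| ≤ 4.
  x = 0: f_y(0, y) = -3*y**2 + 14*y - 2; no integer root y with |y| ≤ 4.
  x = 1: f_y(1, y) = -3*y**2 + 12*y - 5; no integer root y with |y| ≤ 4.
  x = 2: f_y(2, y) = -3*y**2 + 10*y - 6; no integer root y with |y| ≤ 4.
  x = 3: f_y(3, y) = -3*y**2 + 8*y - 5; vanishes at y ∈ {1}. (3, 1): f_x = 0, f = 0 — SINGULAR.
  x = 4: f_y(4, y) = -3*y**2 + 6*y - 2; no integer root y with |y| ≤ 4.
Only singular point on the grid: (3, 1).
Classify: substitute x = 3 + u, y = 1 + v and expand: f = -u**3 + u**2*v - u*v**2 - v**3 + v**2.
No constant or linear terms (consistent with a singular point). Quadratic part: v**2. Cubic part: -u**3 + u**2*v - u*v**2 - v**3.
The quadratic part v**2 is a perfect square, so there is a single (double) tangent line v = 0, i.e. y = 1. Restricting the cubic part to that line (v = 0) leaves -u**3 ≠ 0, so f is not divisible by v and the branch is v² ≈ u**3 to lowest order — this is a cusp.
Classification: cusp.


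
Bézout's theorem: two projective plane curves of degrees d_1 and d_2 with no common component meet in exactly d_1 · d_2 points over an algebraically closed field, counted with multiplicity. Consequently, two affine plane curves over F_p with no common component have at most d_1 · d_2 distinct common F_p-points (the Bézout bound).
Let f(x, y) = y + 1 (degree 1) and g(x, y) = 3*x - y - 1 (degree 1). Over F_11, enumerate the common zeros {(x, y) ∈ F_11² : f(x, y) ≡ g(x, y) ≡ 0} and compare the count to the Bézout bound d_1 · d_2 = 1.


Common zeros: {(0, 10)}; count = 1; Bézout bound = 1.

deg(f) = 1, deg(g) = 1, so Bézout bound = 1.
Scan x ∈ F_11. For each x, list the y ∈ F_11 with f(x, y) ≡ 0 and those with g(x, y) ≡ 0 (mod 11); the common zeros in that column are the intersection.
  x = 0: f ≡ 0 at y ∈ {10}; g ≡ 0 at y ∈ {10}; common: {10}.
  x = 1: f ≡ 0 at y ∈ {10}; g ≡ 0 at y ∈ {2}; common: ∅.
  x = 2: f ≡ 0 at y ∈ {10}; g ≡ 0 at y ∈ {5}; common: ∅.
  x = 3: f ≡ 0 at y ∈ {10}; g ≡ 0 at y ∈ {8}; common: ∅.
  x = 4: f ≡ 0 at y ∈ {10}; g ≡ 0 at y ∈ {0}; common: ∅.
  x = 5: f ≡ 0 at y ∈ {10}; g ≡ 0 at y ∈ {3}; common: ∅.
  x = 6: f ≡ 0 at y ∈ {10}; g ≡ 0 at y ∈ {6}; common: ∅.
  x = 7: f ≡ 0 at y ∈ {10}; g ≡ 0 at y ∈ {9}; common: ∅.
  x = 8: f ≡ 0 at y ∈ {10}; g ≡ 0 at y ∈ {1}; common: ∅.
  x = 9: f ≡ 0 at y ∈ {10}; g ≡ 0 at y ∈ {4}; common: ∅.
  x = 10: f ≡ 0 at y ∈ {10}; g ≡ 0 at y ∈ {7}; common: ∅.
Collecting: common zeros = {(0, 10)}, so the count is 1.
Comparison with the Bézout bound: 1 ≤ 1 = deg(f)·deg(g), as expected for curves with no common component (the bound is attained).


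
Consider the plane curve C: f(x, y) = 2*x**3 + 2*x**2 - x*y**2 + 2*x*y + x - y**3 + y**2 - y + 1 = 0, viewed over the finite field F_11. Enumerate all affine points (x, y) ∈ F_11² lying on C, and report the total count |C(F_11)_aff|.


Affine F_11-points: {(0, 1), (1, 2), (1, 7), (2, 3), (3, 4), (3, 7), (3, 9), (4, 0), (4, 3), (4, 5), (5, 6), (6, 7), (7, 0), (7, 8), (8, 2), (8, 4), (8, 9), (9, 10), (10, 0), (10, 4), (10, 9)}; count = 21.

For each of the 121 pairs (x, y) ∈ F_11², evaluate f(x, y) mod 11. Record the zeros.
  x = 0: [0↦1, 1↦0, 2↦6, 3↦2, 4↦4, 5↦6, 6↦2, 7↦8, 8↦7, 9↦4, 10↦4]  zeros at y ∈ {1}
  x = 1: [0↦6, 1↦6, 2↦0, 3↦4, 4↦1, 5↦7, 6↦5, 7↦0, 8↦8, 9↦1, 10↦6]  zeros at y ∈ {2, 7}
  x = 2: [0↦5, 1↦6, 2↦10, 3↦0, 4↦3, 5↦2, 6↦2, 7↦8, 8↦3, 9↦3, 10↦2]  zeros at y ∈ {3}
  x = 3: [0↦10, 1↦1, 2↦4, 3↦2, 4↦0, 5↦3, 6↦5, 7↦0, 8↦4, 9↦0, 10↦4]  zeros at y ∈ {4, 7, 9}
  x = 4: [0↦0, 1↦3, 2↦5, 3↦0, 4↦4, 5↦0, 6↦4, 7↦10, 8↦1, 9↦4, 10↦2]  zeros at y ∈ {0, 3, 5}
  x = 5: [0↦9, 1↦2, 2↦3, 3↦6, 4↦5, 5↦5, 6↦0, 7↦6, 8↦6, 9↦5, 10↦8]  zeros at y ∈ {6}
  x = 6: [0↦5, 1↦10, 2↦10, 3↦10, 4↦4, 5↦8, 6↦5, 7↦0, 8↦9, 9↦4, 10↦1]  zeros at y ∈ {7}
  x = 7: [0↦0, 1↦6, 2↦5, 3↦2, 4↦2, 5↦10, 6↦9, 7↦4, 8↦0, 9↦2, 10↦4]  zeros at y ∈ {0, 8}
  x = 8: [0↦6, 1↦2, 2↦0, 3↦5, 4↦0, 5↦1, 6↦2, 7↦8, 8↦2, 9↦0, 10↦7]  zeros at y ∈ {2, 4, 9}
  x = 9: [0↦2, 1↦10, 2↦7, 3↦9, 4↦10, 5↦4, 6↦7, 7↦2, 8↦5, 9↦10, 10↦0]  zeros at y ∈ {10}
  x = 10: [0↦0, 1↦9, 2↦5, 3↦4, 4↦0, 5↦9, 6↦3, 7↦9, 8↦10, 9↦0, 10↦6]  zeros at y ∈ {0, 4, 9}
Collecting zeros: affine points = {(0, 1), (1, 2), (1, 7), (2, 3), (3, 4), (3, 7), (3, 9), (4, 0), (4, 3), (4, 5), (5, 6), (6, 7), (7, 0), (7, 8), (8, 2), (8, 4), (8, 9), (9, 10), (10, 0), (10, 4), (10, 9)}.
Total count |C(F_11)_aff| = 21.


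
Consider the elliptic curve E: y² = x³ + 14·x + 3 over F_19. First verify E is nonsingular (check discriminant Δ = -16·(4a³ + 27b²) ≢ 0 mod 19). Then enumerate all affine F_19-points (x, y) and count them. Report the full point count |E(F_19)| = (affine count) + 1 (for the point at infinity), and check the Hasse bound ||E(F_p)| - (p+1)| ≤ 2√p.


Affine points = {(2, 1), (2, 18), (4, 3), (4, 16), (7, 8), (7, 11), (8, 0), (11, 5), (11, 14), (13, 8), (13, 11), (14, 6), (14, 13), (15, 4), (15, 15), (17, 9), (17, 10), (18, 8), (18, 11)}; affine count = 19; |E(F_19)| = 20.

Discriminant check: Δ ∝ 4a³ + 27b² = 4·14³ + 27·3² = 4·2744 + 27·9 ≡ 9 (mod 19). Nonzero ⇒ E is nonsingular.
For each x ∈ F_19, compute rhs = x³ + 14·x + 3 mod 19, then count y ∈ F_19 with y² ≡ rhs.
  x = 0: rhs = 3, matching y values: none (0 points).
  x = 1: rhs = 18, matching y values: none (0 points).
  x = 2: rhs = 1, matching y values: 1, 18 (2 points).
  x = 3: rhs = 15, matching y values: none (0 points).
  x = 4: rhs = 9, matching y values: 3, 16 (2 points).
  x = 5: rhs = 8, matching y values: none (0 points).
  x = 6: rhs = 18, matching y values: none (0 points).
  x = 7: rhs = 7, matching y values: 8, 11 (2 points).
  x = 8: rhs = 0, matching y values: 0 (1 points).
  x = 9: rhs = 3, matching y values: none (0 points).
  x = 10: rhs = 3, matching y values: none (0 points).
  x = 11: rhs = 6, matching y values: 5, 14 (2 points).
  x = 12: rhs = 18, matching y values: none (0 points).
  x = 13: rhs = 7, matching y values: 8, 11 (2 points).
  x = 14: rhs = 17, matching y values: 6, 13 (2 points).
  x = 15: rhs = 16, matching y values: 4, 15 (2 points).
  x = 16: rhs = 10, matching y values: none (0 points).
  x = 17: rhs = 5, matching y values: 9, 10 (2 points).
  x = 18: rhs = 7, matching y values: 8, 11 (2 points).
Total affine count: 19.
Full point count |E(F_19)| = 19 + 1 = 20.
Hasse bound: |20 − (19+1)| = |0| = 0 ≤ 2√19 ≈ 8.7178 ✓.


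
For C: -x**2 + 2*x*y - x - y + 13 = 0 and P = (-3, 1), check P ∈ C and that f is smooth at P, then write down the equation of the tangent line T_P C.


Tangent line at P: 7*x - 7*y + 28 = 0.

Step 1: f(-3, 1) = 0, so P lies on C.
Step 2: partial derivatives
  f_x(x, y) = -2*x + 2*y - 1, f_y(x, y) = 2*x - 1.
  f_x(P) = 7, f_y(P) = -7 (gradient nonzero, so P is smooth).
Step 3: tangent line at P: 7·(x − -3) + -7·(y − 1) = 0.
Expanding: 7*x - 7*y + 28 = 0.


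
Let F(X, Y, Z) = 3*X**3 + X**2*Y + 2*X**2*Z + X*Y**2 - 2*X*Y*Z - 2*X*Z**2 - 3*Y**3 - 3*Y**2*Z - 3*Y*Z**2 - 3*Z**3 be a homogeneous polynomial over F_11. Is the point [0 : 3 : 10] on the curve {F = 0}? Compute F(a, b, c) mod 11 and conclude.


F(0,3,10) ≡ 6 (mod 11); P is NOT on the curve.

Evaluate F(0, 3, 10) term-by-term (mod 11).
  3*X**3 ↦ 3·0·1·1 = 0
  X**2*Y ↦ 1·0·3·1 = 0
  2*X**2*Z ↦ 2·0·1·10 = 0
  X*Y**2 ↦ 1·0·9·1 = 0
  -2*X*Y*Z ↦ -2·0·3·10 = 0
  -2*X*Z**2 ↦ -2·0·1·100 = 0
  -3*Y**3 ↦ -3·1·27·1 = -81
  -3*Y**2*Z ↦ -3·1·9·10 = -270
  -3*Y*Z**2 ↦ -3·1·3·100 = -900
  -3*Z**3 ↦ -3·1·1·1000 = -3000
Sum: F(0, 3, 10) = (0) + (0) + (0) + (0) + (0) + (0) + (-81) + (-270) + (-900) + (-3000) = -4251.
Reducing mod 11: -4251 ≡ 6 (mod 11).
Since F(a, b, c) ≡ 6 ≠ 0 (mod 11), P does NOT lie on the curve.


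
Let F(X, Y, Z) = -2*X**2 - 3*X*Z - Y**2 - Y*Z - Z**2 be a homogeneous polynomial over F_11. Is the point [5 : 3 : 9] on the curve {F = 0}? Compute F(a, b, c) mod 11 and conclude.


F(5,3,9) ≡ 6 (mod 11); P is NOT on the curve.

Evaluate F(5, 3, 9) term-by-term (mod 11).
  -2*X**2 ↦ -2·25·1·1 = -50
  -3*X*Z ↦ -3·5·1·9 = -135
  -Y**2 ↦ -1·1·9·1 = -9
  -Y*Z ↦ -1·1·3·9 = -27
  -Z**2 ↦ -1·1·1·81 = -81
Sum: F(5, 3, 9) = (-50) + (-135) + (-9) + (-27) + (-81) = -302.
Reducing mod 11: -302 ≡ 6 (mod 11).
Since F(a, b, c) ≡ 6 ≠ 0 (mod 11), P does NOT lie on the curve.


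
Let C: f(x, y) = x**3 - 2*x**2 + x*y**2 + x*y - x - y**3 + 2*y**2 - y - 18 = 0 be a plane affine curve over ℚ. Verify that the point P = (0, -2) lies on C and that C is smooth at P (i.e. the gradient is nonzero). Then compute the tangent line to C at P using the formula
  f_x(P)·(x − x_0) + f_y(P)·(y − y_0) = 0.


Tangent line at P: x - 21*y - 42 = 0.

Step 1: f(0, -2) = 0, so P lies on C.
Step 2: partial derivatives
  f_x(x, y) = 3*x**2 - 4*x + y**2 + y - 1, f_y(x, y) = 2*x*y + x - 3*y**2 + 4*y - 1.
  f_x(P) = 1, f_y(P) = -21 (gradient nonzero, so P is smooth).
Step 3: tangent line at P: 1·(x − 0) + -21·(y − -2) = 0.
Expanding: x - 21*y - 42 = 0.


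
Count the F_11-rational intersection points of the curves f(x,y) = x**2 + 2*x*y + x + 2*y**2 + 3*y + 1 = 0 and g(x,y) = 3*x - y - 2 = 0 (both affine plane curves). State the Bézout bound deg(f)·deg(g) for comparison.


Common zeros: ∅; count = 0; Bézout bound = 2.

deg(f) = 2, deg(g) = 1, so Bézout bound = 2.
Scan x ∈ F_11. For each x, list the y ∈ F_11 with f(x, y) ≡ 0 and those with g(x, y) ≡ 0 (mod 11); the common zeros in that column are the intersection.
  x = 0: f ≡ 0 at y ∈ {5, 10}; g ≡ 0 at y ∈ {9}; common: ∅.
  x = 1: f ≡ 0 at y ∈ {4, 10}; g ≡ 0 at y ∈ {1}; common: ∅.
  x = 2: f ≡ 0 at y ∈ {6, 7}; g ≡ 0 at y ∈ {4}; common: ∅.
  x = 3: f ≡ 0 at y ∈ ∅; g ≡ 0 at y ∈ {7}; common: ∅.
  x = 4: f ≡ 0 at y ∈ ∅; g ≡ 0 at y ∈ {10}; common: ∅.
  x = 5: f ≡ 0 at y ∈ {3, 7}; g ≡ 0 at y ∈ {2}; common: ∅.
  x = 6: f ≡ 0 at y ∈ ∅; g ≡ 0 at y ∈ {5}; common: ∅.
  x = 7: f ≡ 0 at y ∈ {2, 6}; g ≡ 0 at y ∈ {8}; common: ∅.
  x = 8: f ≡ 0 at y ∈ ∅; g ≡ 0 at y ∈ {0}; common: ∅.
  x = 9: f ≡ 0 at y ∈ ∅; g ≡ 0 at y ∈ {3}; common: ∅.
  x = 10: f ≡ 0 at y ∈ {2, 3}; g ≡ 0 at y ∈ {6}; common: ∅.
Collecting: common zeros = ∅, so the count is 0.
Comparison with the Bézout bound: 0 ≤ 2 = deg(f)·deg(g), as expected for curves with no common component (the affine F_11-count falls short of the bound because intersections may lie at infinity, over extension fields, or carry multiplicity).


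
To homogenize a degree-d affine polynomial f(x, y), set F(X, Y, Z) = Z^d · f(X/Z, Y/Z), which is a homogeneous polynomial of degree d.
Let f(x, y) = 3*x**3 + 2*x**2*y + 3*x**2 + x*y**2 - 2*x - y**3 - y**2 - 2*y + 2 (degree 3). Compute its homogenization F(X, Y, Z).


F(X, Y, Z) = 3*X**3 + 2*X**2*Y + 3*X**2*Z + X*Y**2 - 2*X*Z**2 - Y**3 - Y**2*Z - 2*Y*Z**2 + 2*Z**3

deg(f) = 3.
Substitute x = X/Z, y = Y/Z into f, then multiply by Z^3.
  monomial 3·x^3·y^0 ↦ 3·X^3·Y^0·Z^0.
  monomial 2·x^2·y^1 ↦ 2·X^2·Y^1·Z^0.
  monomial 3·x^2·y^0 ↦ 3·X^2·Y^0·Z^1.
  monomial 1·x^1·y^2 ↦ 1·X^1·Y^2·Z^0.
  monomial -2·x^1·y^0 ↦ -2·X^1·Y^0·Z^2.
  monomial -1·x^0·y^3 ↦ -1·X^0·Y^3·Z^0.
  monomial -1·x^0·y^2 ↦ -1·X^0·Y^2·Z^1.
  monomial -2·x^0·y^1 ↦ -2·X^0·Y^1·Z^2.
  monomial 2·x^0·y^0 ↦ 2·X^0·Y^0·Z^3.
Collecting: F(X, Y, Z) = 3*X**3 + 2*X**2*Y + 3*X**2*Z + X*Y**2 - 2*X*Z**2 - Y**3 - Y**2*Z - 2*Y*Z**2 + 2*Z**3.


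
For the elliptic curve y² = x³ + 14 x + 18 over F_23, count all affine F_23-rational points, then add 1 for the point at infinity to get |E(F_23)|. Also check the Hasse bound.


Affine points = {(0, 8), (0, 15), (2, 10), (2, 13), (3, 8), (3, 15), (4, 0), (5, 11), (5, 12), (10, 10), (10, 13), (11, 10), (11, 13), (19, 6), (19, 17), (20, 8), (20, 15), (22, 7), (22, 16)}; affine count = 19; |E(F_23)| = 20.

Discriminant check: Δ ∝ 4a³ + 27b² = 4·14³ + 27·18² = 4·2744 + 27·324 ≡ 13 (mod 23). Nonzero ⇒ E is nonsingular.
For each x ∈ F_23, compute rhs = x³ + 14·x + 18 mod 23, then count y ∈ F_23 with y² ≡ rhs.
  x = 0: rhs = 18, matching y values: 8, 15 (2 points).
  x = 1: rhs = 10, matching y values: none (0 points).
  x = 2: rhs = 8, matching y values: 10, 13 (2 points).
  x = 3: rhs = 18, matching y values: 8, 15 (2 points).
  x = 4: rhs = 0, matching y values: 0 (1 points).
  x = 5: rhs = 6, matching y values: 11, 12 (2 points).
  x = 6: rhs = 19, matching y values: none (0 points).
  x = 7: rhs = 22, matching y values: none (0 points).
  x = 8: rhs = 21, matching y values: none (0 points).
  x = 9: rhs = 22, matching y values: none (0 points).
  x = 10: rhs = 8, matching y values: 10, 13 (2 points).
  x = 11: rhs = 8, matching y values: 10, 13 (2 points).
  x = 12: rhs = 5, matching y values: none (0 points).
  x = 13: rhs = 5, matching y values: none (0 points).
  x = 14: rhs = 14, matching y values: none (0 points).
  x = 15: rhs = 15, matching y values: none (0 points).
  x = 16: rhs = 14, matching y values: none (0 points).
  x = 17: rhs = 17, matching y values: none (0 points).
  x = 18: rhs = 7, matching y values: none (0 points).
  x = 19: rhs = 13, matching y values: 6, 17 (2 points).
  x = 20: rhs = 18, matching y values: 8, 15 (2 points).
  x = 21: rhs = 5, matching y values: none (0 points).
  x = 22: rhs = 3, matching y values: 7, 16 (2 points).
Total affine count: 19.
Full point count |E(F_23)| = 19 + 1 = 20.
Hasse bound: |20 − (23+1)| = |-4| = 4 ≤ 2√23 ≈ 9.5917 ✓.


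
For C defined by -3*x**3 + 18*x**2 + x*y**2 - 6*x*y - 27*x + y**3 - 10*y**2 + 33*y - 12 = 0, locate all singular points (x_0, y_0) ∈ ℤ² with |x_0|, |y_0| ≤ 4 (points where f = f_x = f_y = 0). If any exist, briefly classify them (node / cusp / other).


Singular points: {(2, 3)}; classification: cusp.

Compute partial derivatives:
  f_x = -9*x**2 + 36*x + y**2 - 6*y - 27.
  f_y = 2*x*y - 6*x + 3*y**2 - 20*y + 33.
Scan x_0 ∈ {−4, ..., 4}. For each x_0, f_y(x_0, y) is a polynomial in y; find its integer roots y ∈ {−4, ..., 4}, then test f_x and f at those candidates.
  x = -4: f_y(-4, y) = 3*y**2 - 28*y + 57; vanishes at y ∈ {3}. (-4, 3): f_x = -324 ≠ 0.
  x = -3: f_y(-3, y) = 3*y**2 - 26*y + 51; vanishes at y ∈ {3}. (-3, 3): f_x = -225 ≠ 0.
  x = -2: f_y(-2, y) = 3*y**2 - 24*y + 45; vanishes at y ∈ {3}. (-2, 3): f_x = -144 ≠ 0.
  x = -1: f_y(-1, y) = 3*y**2 - 22*y + 39; vanishes at y ∈ {3}. (-1, 3): f_x = -81 ≠ 0.
  x = 0: f_y(0, y) = 3*y**2 - 20*y + 33; vanishes at y ∈ {3}. (0, 3): f_x = -36 ≠ 0.
  x = 1: f_y(1, y) = 3*y**2 - 18*y + 27; vanishes at y ∈ {3}. (1, 3): f_x = -9 ≠ 0.
  x = 2: f_y(2, y) = 3*y**2 - 16*y + 21; vanishes at y ∈ {3}. (2, 3): f_x = 0, f = 0 — SINGULAR.
  x = 3: f_y(3, y) = 3*y**2 - 14*y + 15; vanishes at y ∈ {3}. (3, 3): f_x = -9 ≠ 0.
  x = 4: f_y(4, y) = 3*y**2 - 12*y + 9; vanishes at y ∈ {1, 3}. (4, 1): f_x = -32 ≠ 0; (4, 3): f_x = -36 ≠ 0.
Only singular point on the grid: (2, 3).
Classify: substitute x = 2 + u, y = 3 + v and expand: f = -3*u**3 + u*v**2 + v**3 + v**2.
No constant or linear terms (consistent with a singular point). Quadratic part: v**2. Cubic part: -3*u**3 + u*v**2 + v**3.
The quadratic part v**2 is a perfect square, so there is a single (double) tangent line v = 0, i.e. y = 3. Restricting the cubic part to that line (v = 0) leaves -3*u**3 ≠ 0, so f is not divisible by v and the branch is v² ≈ 3*u**3 to lowest order — this is a cusp.
Classification: cusp.


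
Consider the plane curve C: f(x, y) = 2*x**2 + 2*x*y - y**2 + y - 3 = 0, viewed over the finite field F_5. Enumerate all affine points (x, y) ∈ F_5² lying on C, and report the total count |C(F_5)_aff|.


Affine F_5-points: {(0, 2), (0, 4), (1, 4), (2, 0), (3, 0), (3, 2)}; count = 6.

For each of the 25 pairs (x, y) ∈ F_5², evaluate f(x, y) mod 5. Record the zeros.
  x = 0: [0↦2, 1↦2, 2↦0, 3↦1, 4↦0]  zeros at y ∈ {2, 4}
  x = 1: [0↦4, 1↦1, 2↦1, 3↦4, 4↦0]  zeros at y ∈ {4}
  x = 2: [0↦0, 1↦4, 2↦1, 3↦1, 4↦4]  zeros at y ∈ {0}
  x = 3: [0↦0, 1↦1, 2↦0, 3↦2, 4↦2]  zeros at y ∈ {0, 2}
  x = 4: [0↦4, 1↦2, 2↦3, 3↦2, 4↦4]  zeros at y ∈ ∅
Collecting zeros: affine points = {(0, 2), (0, 4), (1, 4), (2, 0), (3, 0), (3, 2)}.
Total count |C(F_5)_aff| = 6.


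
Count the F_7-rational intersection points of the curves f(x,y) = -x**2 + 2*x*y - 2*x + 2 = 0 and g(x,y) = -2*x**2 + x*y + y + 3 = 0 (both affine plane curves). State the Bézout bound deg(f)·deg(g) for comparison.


Common zeros: ∅; count = 0; Bézout bound = 4.

deg(f) = 2, deg(g) = 2, so Bézout bound = 4.
Scan x ∈ F_7. For each x, list the y ∈ F_7 with f(x, y) ≡ 0 and those with g(x, y) ≡ 0 (mod 7); the common zeros in that column are the intersection.
  x = 0: f ≡ 0 at y ∈ ∅; g ≡ 0 at y ∈ {4}; common: ∅.
  x = 1: f ≡ 0 at y ∈ {4}; g ≡ 0 at y ∈ {3}; common: ∅.
  x = 2: f ≡ 0 at y ∈ {5}; g ≡ 0 at y ∈ {4}; common: ∅.
  x = 3: f ≡ 0 at y ∈ {1}; g ≡ 0 at y ∈ {2}; common: ∅.
  x = 4: f ≡ 0 at y ∈ {1}; g ≡ 0 at y ∈ {3}; common: ∅.
  x = 5: f ≡ 0 at y ∈ {4}; g ≡ 0 at y ∈ {2}; common: ∅.
  x = 6: f ≡ 0 at y ∈ {5}; g ≡ 0 at y ∈ ∅; common: ∅.
Collecting: common zeros = ∅, so the count is 0.
Comparison with the Bézout bound: 0 ≤ 4 = deg(f)·deg(g), as expected for curves with no common component (the affine F_7-count falls short of the bound because intersections may lie at infinity, over extension fields, or carry multiplicity).


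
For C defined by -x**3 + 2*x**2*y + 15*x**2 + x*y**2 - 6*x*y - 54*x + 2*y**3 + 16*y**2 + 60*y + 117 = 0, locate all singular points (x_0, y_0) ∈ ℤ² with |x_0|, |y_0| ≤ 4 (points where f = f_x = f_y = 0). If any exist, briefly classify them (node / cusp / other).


Singular points: {(3, -3)}; classification: cusp.

Compute partial derivatives:
  f_x = -3*x**2 + 4*x*y + 30*x + y**2 - 6*y - 54.
  f_y = 2*x**2 + 2*x*y - 6*x + 6*y**2 + 32*y + 60.
Scan x_0 ∈ {−4, ..., 4}. For each x_0, f_y(x_0, y) is a polynomial in y; find its integer roots y ∈ {−4, ..., 4}, then test f_x and f at those candidates.
  x = -4: f_y(-4, y) = 6*y**2 + 24*y + 116; no integer root y with |y| ≤ 4.
  x = -3: f_y(-3, y) = 6*y**2 + 26*y + 96; no integer root y with |y| ≤ 4.
  x = -2: f_y(-2, y) = 6*y**2 + 28*y + 80; no integer root y with |y| ≤ 4.
  x = -1: f_y(-1, y) = 6*y**2 + 30*y + 68; no integer root y with |y| ≤ 4.
  x = 0: f_y(0, y) = 6*y**2 + 32*y + 60; no integer root y with |y| ≤ 4.
  x = 1: f_y(1, y) = 6*y**2 + 34*y + 56; no integer root y with |y| ≤ 4.
  x = 2: f_y(2, y) = 6*y**2 + 36*y + 56; no integer root y with |y| ≤ 4.
  x = 3: f_y(3, y) = 6*y**2 + 38*y + 60; vanishes at y ∈ {-3}. (3, -3): f_x = 0, f = 0 — SINGULAR.
  x = 4: f_y(4, y) = 6*y**2 + 40*y + 68; no integer root y with |y| ≤ 4.
Only singular point on the grid: (3, -3).
Classify: substitute x = 3 + u, y = -3 + v and expand: f = -u**3 + 2*u**2*v + u*v**2 + 2*v**3 + v**2.
No constant or linear terms (consistent with a singular point). Quadratic part: v**2. Cubic part: -u**3 + 2*u**2*v + u*v**2 + 2*v**3.
The quadratic part v**2 is a perfect square, so there is a single (double) tangent line v = 0, i.e. y = -3. Restricting the cubic part to that line (v = 0) leaves -u**3 ≠ 0, so f is not divisible by v and the branch is v² ≈ u**3 to lowest order — this is a cusp.
Classification: cusp.


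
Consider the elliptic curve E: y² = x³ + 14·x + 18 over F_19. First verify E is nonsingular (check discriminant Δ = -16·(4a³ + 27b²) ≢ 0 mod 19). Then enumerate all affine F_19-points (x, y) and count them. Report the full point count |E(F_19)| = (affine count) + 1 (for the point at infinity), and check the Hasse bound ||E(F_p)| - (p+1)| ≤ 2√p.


Affine points = {(2, 4), (2, 15), (3, 7), (3, 12), (4, 9), (4, 10), (5, 2), (5, 17), (16, 5), (16, 14), (17, 1), (17, 18)}; affine count = 12; |E(F_19)| = 13.

Discriminant check: Δ ∝ 4a³ + 27b² = 4·14³ + 27·18² = 4·2744 + 27·324 ≡ 2 (mod 19). Nonzero ⇒ E is nonsingular.
For each x ∈ F_19, compute rhs = x³ + 14·x + 18 mod 19, then count y ∈ F_19 with y² ≡ rhs.
  x = 0: rhs = 18, matching y values: none (0 points).
  x = 1: rhs = 14, matching y values: none (0 points).
  x = 2: rhs = 16, matching y values: 4, 15 (2 points).
  x = 3: rhs = 11, matching y values: 7, 12 (2 points).
  x = 4: rhs = 5, matching y values: 9, 10 (2 points).
  x = 5: rhs = 4, matching y values: 2, 17 (2 points).
  x = 6: rhs = 14, matching y values: none (0 points).
  x = 7: rhs = 3, matching y values: none (0 points).
  x = 8: rhs = 15, matching y values: none (0 points).
  x = 9: rhs = 18, matching y values: none (0 points).
  x = 10: rhs = 18, matching y values: none (0 points).
  x = 11: rhs = 2, matching y values: none (0 points).
  x = 12: rhs = 14, matching y values: none (0 points).
  x = 13: rhs = 3, matching y values: none (0 points).
  x = 14: rhs = 13, matching y values: none (0 points).
  x = 15: rhs = 12, matching y values: none (0 points).
  x = 16: rhs = 6, matching y values: 5, 14 (2 points).
  x = 17: rhs = 1, matching y values: 1, 18 (2 points).
  x = 18: rhs = 3, matching y values: none (0 points).
Total affine count: 12.
Full point count |E(F_19)| = 12 + 1 = 13.
Hasse bound: |13 − (19+1)| = |-7| = 7 ≤ 2√19 ≈ 8.7178 ✓.


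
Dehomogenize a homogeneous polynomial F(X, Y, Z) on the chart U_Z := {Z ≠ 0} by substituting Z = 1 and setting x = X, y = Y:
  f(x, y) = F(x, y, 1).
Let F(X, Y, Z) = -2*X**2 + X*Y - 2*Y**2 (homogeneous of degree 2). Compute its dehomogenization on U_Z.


f(x, y) = -2*x**2 + x*y - 2*y**2

On U_Z we set Z = 1. Each monomial c·X^i·Y^j·Z^k in F becomes c·x^i·y^j·1^k = c·x^i·y^j.
Substituting Z = 1: F(X, Y, 1) = -2*x**2 + x*y - 2*y**2.
Note: deg(f) ≤ deg(F) = 2; strict inequality happens when F is divisible by Z (lost terms).


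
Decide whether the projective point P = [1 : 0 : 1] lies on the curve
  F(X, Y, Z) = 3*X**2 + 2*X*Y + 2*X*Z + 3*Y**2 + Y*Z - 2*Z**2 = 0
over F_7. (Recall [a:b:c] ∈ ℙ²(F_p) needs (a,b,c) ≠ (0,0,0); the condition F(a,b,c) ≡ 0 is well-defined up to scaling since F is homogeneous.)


F(1,0,1) ≡ 3 (mod 7); P is NOT on the curve.

Evaluate F(1, 0, 1) term-by-term (mod 7).
  3*X**2 ↦ 3·1·1·1 = 3
  2*X*Y ↦ 2·1·0·1 = 0
  2*X*Z ↦ 2·1·1·1 = 2
  3*Y**2 ↦ 3·1·0·1 = 0
  Y*Z ↦ 1·1·0·1 = 0
  -2*Z**2 ↦ -2·1·1·1 = -2
Sum: F(1, 0, 1) = (3) + (0) + (2) + (0) + (0) + (-2) = 3.
Reducing mod 7: 3 ≡ 3 (mod 7).
Since F(a, b, c) ≡ 3 ≠ 0 (mod 7), P does NOT lie on the curve.


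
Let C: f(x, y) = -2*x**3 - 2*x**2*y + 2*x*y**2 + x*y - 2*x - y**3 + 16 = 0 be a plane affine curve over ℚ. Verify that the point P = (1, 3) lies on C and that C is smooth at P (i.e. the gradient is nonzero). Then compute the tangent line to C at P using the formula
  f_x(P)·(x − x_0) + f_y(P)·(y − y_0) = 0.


Tangent line at P: x - 16*y + 47 = 0.

Step 1: f(1, 3) = 0, so P lies on C.
Step 2: partial derivatives
  f_x(x, y) = -6*x**2 - 4*x*y + 2*y**2 + y - 2, f_y(x, y) = -2*x**2 + 4*x*y + x - 3*y**2.
  f_x(P) = 1, f_y(P) = -16 (gradient nonzero, so P is smooth).
Step 3: tangent line at P: 1·(x − 1) + -16·(y − 3) = 0.
Expanding: x - 16*y + 47 = 0.


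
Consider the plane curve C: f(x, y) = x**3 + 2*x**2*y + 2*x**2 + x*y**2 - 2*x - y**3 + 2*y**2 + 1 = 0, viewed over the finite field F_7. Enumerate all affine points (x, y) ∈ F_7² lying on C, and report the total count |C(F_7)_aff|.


Affine F_7-points: {(2, 5), (3, 3), (3, 6), (4, 1)}; count = 4.

For each of the 49 pairs (x, y) ∈ F_7², evaluate f(x, y) mod 7. Record the zeros.
  x = 0: [0↦1, 1↦2, 2↦1, 3↦6, 4↦4, 5↦3, 6↦4]  zeros at y ∈ ∅
  x = 1: [0↦2, 1↦6, 2↦3, 3↦1, 4↦1, 5↦4, 6↦4]  zeros at y ∈ ∅
  x = 2: [0↦6, 1↦3, 2↦2, 3↦4, 4↦3, 5↦0, 6↦3]  zeros at y ∈ {5}
  x = 3: [0↦5, 1↦6, 2↦4, 3↦0, 4↦2, 5↦4, 6↦0]  zeros at y ∈ {3, 6}
  x = 4: [0↦5, 1↦0, 2↦1, 3↦2, 4↦4, 5↦1, 6↦1]  zeros at y ∈ {1}
  x = 5: [0↦5, 1↦5, 2↦6, 3↦2, 4↦1, 5↦4, 6↦5]  zeros at y ∈ ∅
  x = 6: [0↦4, 1↦6, 2↦4, 3↦6, 4↦6, 5↦5, 6↦4]  zeros at y ∈ ∅
Collecting zeros: affine points = {(2, 5), (3, 3), (3, 6), (4, 1)}.
Total count |C(F_7)_aff| = 4.


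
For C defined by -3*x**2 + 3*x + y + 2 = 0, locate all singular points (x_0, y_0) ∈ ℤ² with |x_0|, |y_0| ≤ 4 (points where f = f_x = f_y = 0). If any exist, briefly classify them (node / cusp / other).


No singular points in the scanned grid; C is smooth there.

Compute partial derivatives:
  f_x = 3 - 6*x.
  f_y = 1.
f_y = 1 is a nonzero constant, so f_y never vanishes: no point (x, y) can satisfy f = f_x = f_y = 0. In particular no (x, y) ∈ {−4, ..., 4}² is singular; the curve is smooth.


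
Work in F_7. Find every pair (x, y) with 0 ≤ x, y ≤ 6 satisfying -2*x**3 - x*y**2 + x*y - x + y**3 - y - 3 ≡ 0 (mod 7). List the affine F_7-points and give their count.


Affine F_7-points: {(0, 3), (1, 4), (2, 0), (2, 1), (3, 5), (5, 5), (6, 0), (6, 1), (6, 5)}; count = 9.

For each of the 49 pairs (x, y) ∈ F_7², evaluate f(x, y) mod 7. Record the zeros.
  x = 0: [0↦4, 1↦4, 2↦3, 3↦0, 4↦1, 5↦5, 6↦4]  zeros at y ∈ {3}
  x = 1: [0↦1, 1↦1, 2↦5, 3↦5, 4↦0, 5↦3, 6↦6]  zeros at y ∈ {4}
  x = 2: [0↦0, 1↦0, 2↦2, 3↦5, 4↦1, 5↦3, 6↦3]  zeros at y ∈ {0, 1}
  x = 3: [0↦3, 1↦3, 2↦3, 3↦2, 4↦6, 5↦0, 6↦4]  zeros at y ∈ {5}
  x = 4: [0↦5, 1↦5, 2↦3, 3↦5, 4↦3, 5↦3, 6↦4]  zeros at y ∈ ∅
  x = 5: [0↦1, 1↦1, 2↦4, 3↦2, 4↦1, 5↦0, 6↦5]  zeros at y ∈ {5}
  x = 6: [0↦0, 1↦0, 2↦1, 3↦2, 4↦2, 5↦0, 6↦2]  zeros at y ∈ {0, 1, 5}
Collecting zeros: affine points = {(0, 3), (1, 4), (2, 0), (2, 1), (3, 5), (5, 5), (6, 0), (6, 1), (6, 5)}.
Total count |C(F_7)_aff| = 9.


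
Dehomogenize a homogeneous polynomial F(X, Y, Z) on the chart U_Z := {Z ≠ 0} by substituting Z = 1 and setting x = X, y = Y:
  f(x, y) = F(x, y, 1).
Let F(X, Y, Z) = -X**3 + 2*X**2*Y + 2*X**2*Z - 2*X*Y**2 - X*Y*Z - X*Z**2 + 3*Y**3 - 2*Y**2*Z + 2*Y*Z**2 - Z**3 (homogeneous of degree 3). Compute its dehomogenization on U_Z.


f(x, y) = -x**3 + 2*x**2*y + 2*x**2 - 2*x*y**2 - x*y - x + 3*y**3 - 2*y**2 + 2*y - 1

On U_Z we set Z = 1. Each monomial c·X^i·Y^j·Z^k in F becomes c·x^i·y^j·1^k = c·x^i·y^j.
Substituting Z = 1: F(X, Y, 1) = -x**3 + 2*x**2*y + 2*x**2 - 2*x*y**2 - x*y - x + 3*y**3 - 2*y**2 + 2*y - 1.
Note: deg(f) ≤ deg(F) = 3; strict inequality happens when F is divisible by Z (lost terms).


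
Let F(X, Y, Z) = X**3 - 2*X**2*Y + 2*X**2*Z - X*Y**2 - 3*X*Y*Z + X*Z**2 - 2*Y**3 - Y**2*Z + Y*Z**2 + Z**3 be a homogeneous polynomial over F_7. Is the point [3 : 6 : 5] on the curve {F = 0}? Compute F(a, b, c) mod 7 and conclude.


F(3,6,5) ≡ 6 (mod 7); P is NOT on the curve.

Evaluate F(3, 6, 5) term-by-term (mod 7).
  X**3 ↦ 1·27·1·1 = 27
  -2*X**2*Y ↦ -2·9·6·1 = -108
  2*X**2*Z ↦ 2·9·1·5 = 90
  -X*Y**2 ↦ -1·3·36·1 = -108
  -3*X*Y*Z ↦ -3·3·6·5 = -270
  X*Z**2 ↦ 1·3·1·25 = 75
  -2*Y**3 ↦ -2·1·216·1 = -432
  -Y**2*Z ↦ -1·1·36·5 = -180
  Y*Z**2 ↦ 1·1·6·25 = 150
  Z**3 ↦ 1·1·1·125 = 125
Sum: F(3, 6, 5) = (27) + (-108) + (90) + (-108) + (-270) + (75) + (-432) + (-180) + (150) + (125) = -631.
Reducing mod 7: -631 ≡ 6 (mod 7).
Since F(a, b, c) ≡ 6 ≠ 0 (mod 7), P does NOT lie on the curve.


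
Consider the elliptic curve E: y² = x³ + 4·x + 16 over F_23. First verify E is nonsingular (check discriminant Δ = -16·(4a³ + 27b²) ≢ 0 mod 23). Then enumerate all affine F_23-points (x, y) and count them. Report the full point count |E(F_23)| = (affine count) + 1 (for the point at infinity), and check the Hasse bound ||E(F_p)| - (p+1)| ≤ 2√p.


Affine points = {(0, 4), (0, 19), (2, 3), (2, 20), (3, 3), (3, 20), (4, 2), (4, 21), (5, 0), (6, 7), (6, 16), (8, 10), (8, 13), (15, 1), (15, 22), (16, 6), (16, 17), (17, 11), (17, 12), (18, 3), (18, 20), (20, 0), (21, 0)}; affine count = 23; |E(F_23)| = 24.

Discriminant check: Δ ∝ 4a³ + 27b² = 4·4³ + 27·16² = 4·64 + 27·256 ≡ 15 (mod 23). Nonzero ⇒ E is nonsingular.
For each x ∈ F_23, compute rhs = x³ + 4·x + 16 mod 23, then count y ∈ F_23 with y² ≡ rhs.
  x = 0: rhs = 16, matching y values: 4, 19 (2 points).
  x = 1: rhs = 21, matching y values: none (0 points).
  x = 2: rhs = 9, matching y values: 3, 20 (2 points).
  x = 3: rhs = 9, matching y values: 3, 20 (2 points).
  x = 4: rhs = 4, matching y values: 2, 21 (2 points).
  x = 5: rhs = 0, matching y values: 0 (1 points).
  x = 6: rhs = 3, matching y values: 7, 16 (2 points).
  x = 7: rhs = 19, matching y values: none (0 points).
  x = 8: rhs = 8, matching y values: 10, 13 (2 points).
  x = 9: rhs = 22, matching y values: none (0 points).
  x = 10: rhs = 21, matching y values: none (0 points).
  x = 11: rhs = 11, matching y values: none (0 points).
  x = 12: rhs = 21, matching y values: none (0 points).
  x = 13: rhs = 11, matching y values: none (0 points).
  x = 14: rhs = 10, matching y values: none (0 points).
  x = 15: rhs = 1, matching y values: 1, 22 (2 points).
  x = 16: rhs = 13, matching y values: 6, 17 (2 points).
  x = 17: rhs = 6, matching y values: 11, 12 (2 points).
  x = 18: rhs = 9, matching y values: 3, 20 (2 points).
  x = 19: rhs = 5, matching y values: none (0 points).
  x = 20: rhs = 0, matching y values: 0 (1 points).
  x = 21: rhs = 0, matching y values: 0 (1 points).
  x = 22: rhs = 11, matching y values: none (0 points).
Total affine count: 23.
Full point count |E(F_23)| = 23 + 1 = 24.
Hasse bound: |24 − (23+1)| = |0| = 0 ≤ 2√23 ≈ 9.5917 ✓.


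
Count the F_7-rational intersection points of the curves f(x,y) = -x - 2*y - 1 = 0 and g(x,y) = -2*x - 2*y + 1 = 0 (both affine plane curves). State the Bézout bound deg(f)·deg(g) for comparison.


Common zeros: {(2, 2)}; count = 1; Bézout bound = 1.

deg(f) = 1, deg(g) = 1, so Bézout bound = 1.
Scan x ∈ F_7. For each x, list the y ∈ F_7 with f(x, y) ≡ 0 and those with g(x, y) ≡ 0 (mod 7); the common zeros in that column are the intersection.
  x = 0: f ≡ 0 at y ∈ {3}; g ≡ 0 at y ∈ {4}; common: ∅.
  x = 1: f ≡ 0 at y ∈ {6}; g ≡ 0 at y ∈ {3}; common: ∅.
  x = 2: f ≡ 0 at y ∈ {2}; g ≡ 0 at y ∈ {2}; common: {2}.
  x = 3: f ≡ 0 at y ∈ {5}; g ≡ 0 at y ∈ {1}; common: ∅.
  x = 4: f ≡ 0 at y ∈ {1}; g ≡ 0 at y ∈ {0}; common: ∅.
  x = 5: f ≡ 0 at y ∈ {4}; g ≡ 0 at y ∈ {6}; common: ∅.
  x = 6: f ≡ 0 at y ∈ {0}; g ≡ 0 at y ∈ {5}; common: ∅.
Collecting: common zeros = {(2, 2)}, so the count is 1.
Comparison with the Bézout bound: 1 ≤ 1 = deg(f)·deg(g), as expected for curves with no common component (the bound is attained).


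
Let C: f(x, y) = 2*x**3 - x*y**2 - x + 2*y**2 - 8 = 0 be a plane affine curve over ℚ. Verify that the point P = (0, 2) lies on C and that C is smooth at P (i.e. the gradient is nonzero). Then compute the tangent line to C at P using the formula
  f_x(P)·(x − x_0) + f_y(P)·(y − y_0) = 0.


Tangent line at P: -5*x + 8*y - 16 = 0.

Step 1: f(0, 2) = 0, so P lies on C.
Step 2: partial derivatives
  f_x(x, y) = 6*x**2 - y**2 - 1, f_y(x, y) = -2*x*y + 4*y.
  f_x(P) = -5, f_y(P) = 8 (gradient nonzero, so P is smooth).
Step 3: tangent line at P: -5·(x − 0) + 8·(y − 2) = 0.
Expanding: -5*x + 8*y - 16 = 0.


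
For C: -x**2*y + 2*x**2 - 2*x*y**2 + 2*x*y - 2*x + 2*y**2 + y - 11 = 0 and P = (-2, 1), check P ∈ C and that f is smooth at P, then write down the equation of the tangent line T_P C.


Tangent line at P: -6*x + 5*y - 17 = 0.

Step 1: f(-2, 1) = 0, so P lies on C.
Step 2: partial derivatives
  f_x(x, y) = -2*x*y + 4*x - 2*y**2 + 2*y - 2, f_y(x, y) = -x**2 - 4*x*y + 2*x + 4*y + 1.
  f_x(P) = -6, f_y(P) = 5 (gradient nonzero, so P is smooth).
Step 3: tangent line at P: -6·(x − -2) + 5·(y − 1) = 0.
Expanding: -6*x + 5*y - 17 = 0.


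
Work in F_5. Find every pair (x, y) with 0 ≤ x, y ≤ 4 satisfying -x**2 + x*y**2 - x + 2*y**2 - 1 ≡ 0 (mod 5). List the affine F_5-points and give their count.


Affine F_5-points: {(1, 1), (1, 4), (4, 1), (4, 4)}; count = 4.

For each of the 25 pairs (x, y) ∈ F_5², evaluate f(x, y) mod 5. Record the zeros.
  x = 0: [0↦4, 1↦1, 2↦2, 3↦2, 4↦1]  zeros at y ∈ ∅
  x = 1: [0↦2, 1↦0, 2↦4, 3↦4, 4↦0]  zeros at y ∈ {1, 4}
  x = 2: [0↦3, 1↦2, 2↦4, 3↦4, 4↦2]  zeros at y ∈ ∅
  x = 3: [0↦2, 1↦2, 2↦2, 3↦2, 4↦2]  zeros at y ∈ ∅
  x = 4: [0↦4, 1↦0, 2↦3, 3↦3, 4↦0]  zeros at y ∈ {1, 4}
Collecting zeros: affine points = {(1, 1), (1, 4), (4, 1), (4, 4)}.
Total count |C(F_5)_aff| = 4.


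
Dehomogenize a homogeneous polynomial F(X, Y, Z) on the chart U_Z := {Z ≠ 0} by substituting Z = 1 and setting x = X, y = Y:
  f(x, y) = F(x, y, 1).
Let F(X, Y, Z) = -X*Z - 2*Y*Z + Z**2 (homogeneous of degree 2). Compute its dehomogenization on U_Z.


f(x, y) = -x - 2*y + 1

On U_Z we set Z = 1. Each monomial c·X^i·Y^j·Z^k in F becomes c·x^i·y^j·1^k = c·x^i·y^j.
Substituting Z = 1: F(X, Y, 1) = -x - 2*y + 1.
Note: deg(f) ≤ deg(F) = 2; strict inequality happens when F is divisible by Z (lost terms).


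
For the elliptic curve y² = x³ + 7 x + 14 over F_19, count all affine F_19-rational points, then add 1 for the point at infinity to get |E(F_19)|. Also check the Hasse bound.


Affine points = {(2, 6), (2, 13), (3, 9), (3, 10), (4, 7), (4, 12), (6, 5), (6, 14), (7, 8), (7, 11), (10, 1), (10, 18), (11, 4), (11, 15), (14, 5), (14, 14), (15, 6), (15, 13), (16, 2), (16, 17), (17, 7), (17, 12), (18, 5), (18, 14)}; affine count = 24; |E(F_19)| = 25.

Discriminant check: Δ ∝ 4a³ + 27b² = 4·7³ + 27·14² = 4·343 + 27·196 ≡ 14 (mod 19). Nonzero ⇒ E is nonsingular.
For each x ∈ F_19, compute rhs = x³ + 7·x + 14 mod 19, then count y ∈ F_19 with y² ≡ rhs.
  x = 0: rhs = 14, matching y values: none (0 points).
  x = 1: rhs = 3, matching y values: none (0 points).
  x = 2: rhs = 17, matching y values: 6, 13 (2 points).
  x = 3: rhs = 5, matching y values: 9, 10 (2 points).
  x = 4: rhs = 11, matching y values: 7, 12 (2 points).
  x = 5: rhs = 3, matching y values: none (0 points).
  x = 6: rhs = 6, matching y values: 5, 14 (2 points).
  x = 7: rhs = 7, matching y values: 8, 11 (2 points).
  x = 8: rhs = 12, matching y values: none (0 points).
  x = 9: rhs = 8, matching y values: none (0 points).
  x = 10: rhs = 1, matching y values: 1, 18 (2 points).
  x = 11: rhs = 16, matching y values: 4, 15 (2 points).
  x = 12: rhs = 2, matching y values: none (0 points).
  x = 13: rhs = 3, matching y values: none (0 points).
  x = 14: rhs = 6, matching y values: 5, 14 (2 points).
  x = 15: rhs = 17, matching y values: 6, 13 (2 points).
  x = 16: rhs = 4, matching y values: 2, 17 (2 points).
  x = 17: rhs = 11, matching y values: 7, 12 (2 points).
  x = 18: rhs = 6, matching y values: 5, 14 (2 points).
Total affine count: 24.
Full point count |E(F_19)| = 24 + 1 = 25.
Hasse bound: |25 − (19+1)| = |5| = 5 ≤ 2√19 ≈ 8.7178 ✓.


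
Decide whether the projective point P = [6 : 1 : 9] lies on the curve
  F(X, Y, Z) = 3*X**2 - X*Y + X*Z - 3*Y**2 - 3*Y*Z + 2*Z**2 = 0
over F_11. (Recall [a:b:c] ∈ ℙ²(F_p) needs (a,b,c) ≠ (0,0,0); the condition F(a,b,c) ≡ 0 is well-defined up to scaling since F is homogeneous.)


F(6,1,9) ≡ 2 (mod 11); P is NOT on the curve.

Evaluate F(6, 1, 9) term-by-term (mod 11).
  3*X**2 ↦ 3·36·1·1 = 108
  -X*Y ↦ -1·6·1·1 = -6
  X*Z ↦ 1·6·1·9 = 54
  -3*Y**2 ↦ -3·1·1·1 = -3
  -3*Y*Z ↦ -3·1·1·9 = -27
  2*Z**2 ↦ 2·1·1·81 = 162
Sum: F(6, 1, 9) = (108) + (-6) + (54) + (-3) + (-27) + (162) = 288.
Reducing mod 11: 288 ≡ 2 (mod 11).
Since F(a, b, c) ≡ 2 ≠ 0 (mod 11), P does NOT lie on the curve.


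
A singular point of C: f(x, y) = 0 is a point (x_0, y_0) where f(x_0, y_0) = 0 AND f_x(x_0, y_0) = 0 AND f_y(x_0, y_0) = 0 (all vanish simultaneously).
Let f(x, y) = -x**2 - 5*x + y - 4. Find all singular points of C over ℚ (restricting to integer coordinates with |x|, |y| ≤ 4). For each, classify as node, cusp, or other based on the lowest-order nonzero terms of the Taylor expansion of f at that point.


No singular points in the scanned grid; C is smooth there.

Compute partial derivatives:
  f_x = -2*x - 5.
  f_y = 1.
f_y = 1 is a nonzero constant, so f_y never vanishes: no point (x, y) can satisfy f = f_x = f_y = 0. In particular no (x, y) ∈ {−4, ..., 4}² is singular; the curve is smooth.


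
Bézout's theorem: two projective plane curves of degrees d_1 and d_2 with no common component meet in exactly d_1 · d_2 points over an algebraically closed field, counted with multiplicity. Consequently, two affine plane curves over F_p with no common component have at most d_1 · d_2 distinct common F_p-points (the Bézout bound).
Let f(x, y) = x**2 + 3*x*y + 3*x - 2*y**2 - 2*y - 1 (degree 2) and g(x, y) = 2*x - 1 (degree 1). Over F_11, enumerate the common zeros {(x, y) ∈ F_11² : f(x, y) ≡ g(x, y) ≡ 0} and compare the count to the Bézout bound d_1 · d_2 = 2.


Common zeros: {(6, 2), (6, 6)}; count = 2; Bézout bound = 2.

deg(f) = 2, deg(g) = 1, so Bézout bound = 2.
Scan x ∈ F_11. For each x, list the y ∈ F_11 with f(x, y) ≡ 0 and those with g(x, y) ≡ 0 (mod 11); the common zeros in that column are the intersection.
  x = 0: f ≡ 0 at y ∈ ∅; g ≡ 0 at y ∈ ∅; common: ∅.
  x = 1: f ≡ 0 at y ∈ {7, 10}; g ≡ 0 at y ∈ ∅; common: ∅.
  x = 2: f ≡ 0 at y ∈ {1}; g ≡ 0 at y ∈ ∅; common: ∅.
  x = 3: f ≡ 0 at y ∈ {1, 8}; g ≡ 0 at y ∈ ∅; common: ∅.
  x = 4: f ≡ 0 at y ∈ ∅; g ≡ 0 at y ∈ ∅; common: ∅.
  x = 5: f ≡ 0 at y ∈ ∅; g ≡ 0 at y ∈ ∅; common: ∅.
  x = 6: f ≡ 0 at y ∈ {2, 6}; g ≡ 0 at y ∈ {0, 1, 2, 3, 4, 5, 6, 7, 8, 9, 10}; common: {2, 6}.
  x = 7: f ≡ 0 at y ∈ {2}; g ≡ 0 at y ∈ ∅; common: ∅.
  x = 8: f ≡ 0 at y ∈ {4, 7}; g ≡ 0 at y ∈ ∅; common: ∅.
  x = 9: f ≡ 0 at y ∈ ∅; g ≡ 0 at y ∈ ∅; common: ∅.
  x = 10: f ≡ 0 at y ∈ {4, 10}; g ≡ 0 at y ∈ ∅; common: ∅.
Collecting: common zeros = {(6, 2), (6, 6)}, so the count is 2.
Comparison with the Bézout bound: 2 ≤ 2 = deg(f)·deg(g), as expected for curves with no common component (the bound is attained).
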